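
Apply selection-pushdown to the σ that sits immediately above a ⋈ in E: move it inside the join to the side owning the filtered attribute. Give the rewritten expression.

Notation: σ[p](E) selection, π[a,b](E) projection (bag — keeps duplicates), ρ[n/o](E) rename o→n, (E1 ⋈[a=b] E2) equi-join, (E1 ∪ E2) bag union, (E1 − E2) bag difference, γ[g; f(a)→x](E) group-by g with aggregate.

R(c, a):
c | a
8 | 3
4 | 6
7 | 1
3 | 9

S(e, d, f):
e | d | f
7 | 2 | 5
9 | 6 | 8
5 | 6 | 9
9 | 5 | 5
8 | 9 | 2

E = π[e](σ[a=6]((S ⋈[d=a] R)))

σ filters on a, owned by the right side.
E' = π[e]((S ⋈[d=a] σ[a=6](R)))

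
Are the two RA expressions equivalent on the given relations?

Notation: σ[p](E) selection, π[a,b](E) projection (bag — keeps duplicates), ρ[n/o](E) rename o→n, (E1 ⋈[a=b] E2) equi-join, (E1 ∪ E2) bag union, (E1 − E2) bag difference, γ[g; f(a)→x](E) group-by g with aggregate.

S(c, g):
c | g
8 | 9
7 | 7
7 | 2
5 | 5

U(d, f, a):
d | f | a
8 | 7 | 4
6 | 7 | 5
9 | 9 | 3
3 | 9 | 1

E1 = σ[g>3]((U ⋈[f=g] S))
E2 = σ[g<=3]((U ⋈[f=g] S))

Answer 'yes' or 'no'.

E1 per-node cardinality:
  U → 4
  S → 4
  (U ⋈[f=g] S) → 4
  σ[g>3]((U ⋈[f=g] S)) → 4
E2 per-node cardinality:
  U → 4
  S → 4
  (U ⋈[f=g] S) → 4
  σ[g<=3]((U ⋈[f=g] S)) → 0

E1 result:
d | f | a | c | g
3 | 9 | 1 | 8 | 9
6 | 7 | 5 | 7 | 7
8 | 7 | 4 | 7 | 7
9 | 9 | 3 | 8 | 9
E2 result:
d | f | a | c | g
(0 rows)
Witness: (3, 9, 1, 8, 9) appears 1× in E1 but 0× in E2.

no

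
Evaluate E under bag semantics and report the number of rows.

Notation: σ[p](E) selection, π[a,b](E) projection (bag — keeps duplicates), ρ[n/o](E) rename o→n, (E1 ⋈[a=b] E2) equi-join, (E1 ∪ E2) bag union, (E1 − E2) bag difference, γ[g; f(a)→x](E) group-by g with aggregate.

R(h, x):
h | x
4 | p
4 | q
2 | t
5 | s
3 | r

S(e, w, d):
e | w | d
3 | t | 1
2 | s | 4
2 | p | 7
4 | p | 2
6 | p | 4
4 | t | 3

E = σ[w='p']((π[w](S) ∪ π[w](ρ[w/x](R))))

Row counts bottom-up:
  S → 6
  π[w](S) → 6
  R → 5
  ρ[w/x](R) → 5
  π[w](ρ[w/x](R)) → 5
  (π[w](S) ∪ π[w](ρ[w/x](R))) → 11
  σ[w='p']((π[w](S) ∪ π[w](ρ[w/x](R)))) → 4

|E| = 4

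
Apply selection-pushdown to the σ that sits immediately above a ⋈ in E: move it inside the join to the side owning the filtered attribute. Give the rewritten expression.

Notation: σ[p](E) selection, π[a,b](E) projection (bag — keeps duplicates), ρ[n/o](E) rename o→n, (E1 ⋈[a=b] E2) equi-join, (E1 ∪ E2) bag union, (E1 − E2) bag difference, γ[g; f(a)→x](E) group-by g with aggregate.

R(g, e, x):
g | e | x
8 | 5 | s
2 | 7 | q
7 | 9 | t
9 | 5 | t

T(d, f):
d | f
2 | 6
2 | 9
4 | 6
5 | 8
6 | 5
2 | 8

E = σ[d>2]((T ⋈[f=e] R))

σ filters on d, owned by the left side.
E' = (σ[d>2](T) ⋈[f=e] R)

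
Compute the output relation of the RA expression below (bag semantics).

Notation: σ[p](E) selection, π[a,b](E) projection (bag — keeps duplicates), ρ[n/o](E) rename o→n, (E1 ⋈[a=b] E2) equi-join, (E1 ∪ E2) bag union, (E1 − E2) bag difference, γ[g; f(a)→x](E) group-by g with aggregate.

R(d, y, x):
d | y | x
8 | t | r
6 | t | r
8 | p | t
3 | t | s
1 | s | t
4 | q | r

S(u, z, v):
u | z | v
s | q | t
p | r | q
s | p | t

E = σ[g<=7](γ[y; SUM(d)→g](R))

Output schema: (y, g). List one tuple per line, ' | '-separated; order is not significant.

Subexpression sizes:
  R → 6
  γ[y; SUM(d)→g](R) → 4
  σ[g<=7](γ[y; SUM(d)→g](R)) → 2

== RESULT ==
y | g
q | 4
s | 1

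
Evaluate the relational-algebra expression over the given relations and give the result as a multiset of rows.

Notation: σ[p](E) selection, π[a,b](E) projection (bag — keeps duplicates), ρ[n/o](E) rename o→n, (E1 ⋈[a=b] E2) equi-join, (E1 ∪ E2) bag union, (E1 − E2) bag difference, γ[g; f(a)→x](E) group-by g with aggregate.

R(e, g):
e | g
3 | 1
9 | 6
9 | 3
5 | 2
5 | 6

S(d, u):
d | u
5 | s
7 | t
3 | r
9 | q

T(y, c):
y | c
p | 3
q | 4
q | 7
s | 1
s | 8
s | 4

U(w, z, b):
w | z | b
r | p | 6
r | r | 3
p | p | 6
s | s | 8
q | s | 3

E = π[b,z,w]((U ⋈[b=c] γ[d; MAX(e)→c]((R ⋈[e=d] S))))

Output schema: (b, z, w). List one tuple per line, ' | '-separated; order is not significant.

Stepwise |·|:
  U → 5
  R → 5
  S → 4
  (R ⋈[e=d] S) → 5
  γ[d; MAX(e)→c]((R ⋈[e=d] S)) → 3
  (U ⋈[b=c] γ[d; MAX(e)→c]((R ⋈[e=d] S))) → 2
  π[b,z,w]((U ⋈[b=c] γ[d; MAX(e)→c]((R ⋈[e=d] S)))) → 2

== RESULT ==
b | z | w
3 | r | r
3 | s | q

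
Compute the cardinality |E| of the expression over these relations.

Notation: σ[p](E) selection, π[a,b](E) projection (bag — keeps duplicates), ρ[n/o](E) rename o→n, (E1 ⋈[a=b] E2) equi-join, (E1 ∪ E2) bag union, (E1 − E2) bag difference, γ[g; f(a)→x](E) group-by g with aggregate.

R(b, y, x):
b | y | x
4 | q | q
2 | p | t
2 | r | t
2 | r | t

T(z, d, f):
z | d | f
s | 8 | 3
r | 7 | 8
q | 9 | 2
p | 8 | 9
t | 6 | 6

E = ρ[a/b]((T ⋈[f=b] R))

Stepwise |·|:
  T → 5
  R → 4
  (T ⋈[f=b] R) → 3
  ρ[a/b]((T ⋈[f=b] R)) → 3

|E| = 3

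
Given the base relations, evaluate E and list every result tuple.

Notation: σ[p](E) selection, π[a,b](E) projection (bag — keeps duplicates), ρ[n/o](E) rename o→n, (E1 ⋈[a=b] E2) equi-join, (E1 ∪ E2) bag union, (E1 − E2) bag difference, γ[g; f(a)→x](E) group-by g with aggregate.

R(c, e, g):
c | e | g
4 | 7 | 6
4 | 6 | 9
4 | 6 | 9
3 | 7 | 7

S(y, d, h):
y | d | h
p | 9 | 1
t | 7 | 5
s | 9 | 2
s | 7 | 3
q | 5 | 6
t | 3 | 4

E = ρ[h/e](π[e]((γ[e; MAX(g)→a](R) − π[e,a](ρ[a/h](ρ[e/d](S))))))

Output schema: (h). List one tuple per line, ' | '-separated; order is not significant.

Stepwise |·|:
  R → 4
  γ[e; MAX(g)→a](R) → 2
  S → 6
  ρ[e/d](S) → 6
  ρ[a/h](ρ[e/d](S)) → 6
  π[e,a](ρ[a/h](ρ[e/d](S))) → 6
  (γ[e; MAX(g)→a](R) − π[e,a](ρ[a/h](ρ[e/d](S)))) → 2
  π[e]((γ[e; MAX(g)→a](R) − π[e,a](ρ[a/h](ρ[e/d](S))))) → 2
  ρ[h/e](π[e]((γ[e; MAX(g)→a](R) − π[e,a](ρ[a/h](ρ[e/d](S)))))) → 2

== RESULT ==
h
6
7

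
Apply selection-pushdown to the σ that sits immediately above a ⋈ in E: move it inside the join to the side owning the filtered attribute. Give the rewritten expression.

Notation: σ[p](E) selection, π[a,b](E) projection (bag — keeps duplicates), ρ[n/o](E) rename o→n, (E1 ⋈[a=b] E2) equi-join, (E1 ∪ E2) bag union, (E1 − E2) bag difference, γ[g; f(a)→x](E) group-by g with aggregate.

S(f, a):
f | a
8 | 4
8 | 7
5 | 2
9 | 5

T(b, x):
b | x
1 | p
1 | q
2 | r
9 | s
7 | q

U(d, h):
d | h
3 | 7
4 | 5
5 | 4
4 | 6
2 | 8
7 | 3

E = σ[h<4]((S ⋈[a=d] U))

σ filters on h, owned by the right side.
E' = (S ⋈[a=d] σ[h<4](U))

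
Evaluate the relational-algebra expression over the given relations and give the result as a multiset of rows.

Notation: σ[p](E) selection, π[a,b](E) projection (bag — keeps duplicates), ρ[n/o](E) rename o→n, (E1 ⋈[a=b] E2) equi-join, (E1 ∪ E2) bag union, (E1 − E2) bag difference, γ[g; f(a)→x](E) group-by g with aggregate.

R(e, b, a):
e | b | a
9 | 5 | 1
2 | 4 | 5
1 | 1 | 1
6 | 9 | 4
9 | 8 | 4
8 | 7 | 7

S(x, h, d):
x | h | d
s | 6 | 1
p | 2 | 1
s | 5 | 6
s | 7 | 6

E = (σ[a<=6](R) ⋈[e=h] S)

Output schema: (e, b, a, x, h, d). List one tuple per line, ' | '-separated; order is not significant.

Row counts bottom-up:
  R → 6
  σ[a<=6](R) → 5
  S → 4
  (σ[a<=6](R) ⋈[e=h] S) → 2

== RESULT ==
e | b | a | x | h | d
2 | 4 | 5 | p | 2 | 1
6 | 9 | 4 | s | 6 | 1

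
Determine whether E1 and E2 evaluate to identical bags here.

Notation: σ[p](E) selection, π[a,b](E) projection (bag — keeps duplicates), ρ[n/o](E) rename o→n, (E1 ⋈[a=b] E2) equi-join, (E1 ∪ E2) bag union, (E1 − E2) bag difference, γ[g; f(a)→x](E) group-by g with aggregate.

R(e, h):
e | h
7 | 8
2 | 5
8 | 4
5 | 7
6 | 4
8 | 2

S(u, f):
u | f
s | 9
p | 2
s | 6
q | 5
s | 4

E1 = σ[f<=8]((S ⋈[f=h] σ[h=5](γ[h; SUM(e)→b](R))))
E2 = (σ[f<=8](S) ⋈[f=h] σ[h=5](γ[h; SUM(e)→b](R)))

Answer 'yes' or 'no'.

E1 subexpression sizes:
  S → 5
  R → 6
  γ[h; SUM(e)→b](R) → 5
  σ[h=5](γ[h; SUM(e)→b](R)) → 1
  (S ⋈[f=h] σ[h=5](γ[h; SUM(e)→b](R))) → 1
  σ[f<=8]((S ⋈[f=h] σ[h=5](γ[h; SUM(e)→b](R)))) → 1
E2 subexpression sizes:
  S → 5
  σ[f<=8](S) → 4
  R → 6
  γ[h; SUM(e)→b](R) → 5
  σ[h=5](γ[h; SUM(e)→b](R)) → 1
  (σ[f<=8](S) ⋈[f=h] σ[h=5](γ[h; SUM(e)→b](R))) → 1

E1 and E2 produce the same multiset:
u | f | h | b
q | 5 | 5 | 2

yes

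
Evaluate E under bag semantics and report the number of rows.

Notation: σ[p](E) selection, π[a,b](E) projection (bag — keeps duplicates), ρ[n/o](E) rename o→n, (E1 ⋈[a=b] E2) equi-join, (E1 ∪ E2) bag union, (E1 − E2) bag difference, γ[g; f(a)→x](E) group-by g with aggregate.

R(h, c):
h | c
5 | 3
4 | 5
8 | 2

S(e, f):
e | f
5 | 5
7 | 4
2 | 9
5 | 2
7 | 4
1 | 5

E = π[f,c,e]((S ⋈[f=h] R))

Row counts bottom-up:
  S → 6
  R → 3
  (S ⋈[f=h] R) → 4
  π[f,c,e]((S ⋈[f=h] R)) → 4

|E| = 4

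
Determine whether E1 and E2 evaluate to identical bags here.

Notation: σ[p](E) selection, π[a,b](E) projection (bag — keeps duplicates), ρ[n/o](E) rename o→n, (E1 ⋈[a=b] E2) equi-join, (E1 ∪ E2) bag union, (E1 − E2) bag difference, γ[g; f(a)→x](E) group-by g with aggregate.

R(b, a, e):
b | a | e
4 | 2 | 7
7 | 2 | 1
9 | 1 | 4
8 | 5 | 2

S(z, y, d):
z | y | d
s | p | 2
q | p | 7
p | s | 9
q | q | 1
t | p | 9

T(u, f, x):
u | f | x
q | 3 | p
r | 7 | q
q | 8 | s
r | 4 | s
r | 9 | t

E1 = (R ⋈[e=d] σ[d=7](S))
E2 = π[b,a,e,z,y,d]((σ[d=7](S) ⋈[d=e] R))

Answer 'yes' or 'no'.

E1 per-node cardinality:
  R → 4
  S → 5
  σ[d=7](S) → 1
  (R ⋈[e=d] σ[d=7](S)) → 1
E2 per-node cardinality:
  S → 5
  σ[d=7](S) → 1
  R → 4
  (σ[d=7](S) ⋈[d=e] R) → 1
  π[b,a,e,z,y,d]((σ[d=7](S) ⋈[d=e] R)) → 1

E1 and E2 produce the same multiset:
b | a | e | z | y | d
4 | 2 | 7 | q | p | 7

yes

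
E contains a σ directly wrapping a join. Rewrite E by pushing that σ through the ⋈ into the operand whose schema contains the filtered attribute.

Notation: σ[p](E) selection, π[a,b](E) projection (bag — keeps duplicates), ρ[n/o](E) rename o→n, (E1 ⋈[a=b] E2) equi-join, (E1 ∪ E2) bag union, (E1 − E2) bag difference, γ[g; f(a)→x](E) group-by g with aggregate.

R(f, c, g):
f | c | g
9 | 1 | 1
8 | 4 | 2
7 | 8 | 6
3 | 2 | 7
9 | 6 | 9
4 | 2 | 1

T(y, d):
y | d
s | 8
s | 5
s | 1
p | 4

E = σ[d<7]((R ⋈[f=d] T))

σ filters on d, owned by the right side.
E' = (R ⋈[f=d] σ[d<7](T))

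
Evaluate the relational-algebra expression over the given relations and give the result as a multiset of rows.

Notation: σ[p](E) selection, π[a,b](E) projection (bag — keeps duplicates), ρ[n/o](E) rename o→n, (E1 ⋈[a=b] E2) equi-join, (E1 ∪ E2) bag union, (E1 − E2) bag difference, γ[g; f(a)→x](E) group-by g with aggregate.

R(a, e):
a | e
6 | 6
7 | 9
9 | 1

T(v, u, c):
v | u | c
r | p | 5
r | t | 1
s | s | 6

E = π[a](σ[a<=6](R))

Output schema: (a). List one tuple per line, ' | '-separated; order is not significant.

Per-node cardinality:
  R → 3
  σ[a<=6](R) → 1
  π[a](σ[a<=6](R)) → 1

== RESULT ==
a
6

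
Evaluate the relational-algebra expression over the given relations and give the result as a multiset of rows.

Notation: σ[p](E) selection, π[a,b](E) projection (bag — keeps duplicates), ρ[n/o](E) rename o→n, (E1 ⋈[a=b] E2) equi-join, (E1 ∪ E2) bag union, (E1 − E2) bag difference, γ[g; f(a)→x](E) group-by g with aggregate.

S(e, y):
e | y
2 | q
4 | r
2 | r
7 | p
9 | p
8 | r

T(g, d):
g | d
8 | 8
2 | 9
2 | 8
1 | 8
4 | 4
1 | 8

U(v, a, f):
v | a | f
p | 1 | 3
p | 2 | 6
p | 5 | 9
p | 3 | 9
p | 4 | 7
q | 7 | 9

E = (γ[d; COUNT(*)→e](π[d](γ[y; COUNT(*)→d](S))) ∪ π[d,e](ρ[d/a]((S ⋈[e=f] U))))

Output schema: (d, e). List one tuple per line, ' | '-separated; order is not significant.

Per-node cardinality:
  S → 6
  γ[y; COUNT(*)→d](S) → 3
  π[d](γ[y; COUNT(*)→d](S)) → 3
  γ[d; COUNT(*)→e](π[d](γ[y; COUNT(*)→d](S))) → 3
  S → 6
  U → 6
  (S ⋈[e=f] U) → 4
  ρ[d/a]((S ⋈[e=f] U)) → 4
  π[d,e](ρ[d/a]((S ⋈[e=f] U))) → 4
  (γ[d; COUNT(*)→e](π[d](γ[y; COUNT(*)→d](S))) ∪ π[d,e](ρ[d/a]((S ⋈[e=f] U)))) → 7

== RESULT ==
d | e
1 | 1
2 | 1
3 | 1
3 | 9
4 | 7
5 | 9
7 | 9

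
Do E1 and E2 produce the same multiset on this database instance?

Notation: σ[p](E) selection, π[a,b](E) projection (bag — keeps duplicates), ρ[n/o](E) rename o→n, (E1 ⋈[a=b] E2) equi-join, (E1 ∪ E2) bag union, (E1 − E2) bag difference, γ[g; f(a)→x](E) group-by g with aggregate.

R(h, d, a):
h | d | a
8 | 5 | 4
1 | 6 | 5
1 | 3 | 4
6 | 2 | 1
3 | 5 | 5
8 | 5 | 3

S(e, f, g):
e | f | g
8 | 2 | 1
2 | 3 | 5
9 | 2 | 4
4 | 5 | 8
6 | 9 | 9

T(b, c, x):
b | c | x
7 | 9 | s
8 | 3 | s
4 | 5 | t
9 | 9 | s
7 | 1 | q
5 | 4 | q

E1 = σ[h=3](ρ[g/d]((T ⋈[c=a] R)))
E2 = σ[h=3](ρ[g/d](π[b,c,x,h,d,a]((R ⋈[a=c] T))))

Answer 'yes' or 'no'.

E1 stepwise |·|:
  T → 6
  R → 6
  (T ⋈[c=a] R) → 6
  ρ[g/d]((T ⋈[c=a] R)) → 6
  σ[h=3](ρ[g/d]((T ⋈[c=a] R))) → 1
E2 stepwise |·|:
  R → 6
  T → 6
  (R ⋈[a=c] T) → 6
  π[b,c,x,h,d,a]((R ⋈[a=c] T)) → 6
  ρ[g/d](π[b,c,x,h,d,a]((R ⋈[a=c] T))) → 6
  σ[h=3](ρ[g/d](π[b,c,x,h,d,a]((R ⋈[a=c] T)))) → 1

E1 and E2 produce the same multiset:
b | c | x | h | g | a
4 | 5 | t | 3 | 5 | 5

yes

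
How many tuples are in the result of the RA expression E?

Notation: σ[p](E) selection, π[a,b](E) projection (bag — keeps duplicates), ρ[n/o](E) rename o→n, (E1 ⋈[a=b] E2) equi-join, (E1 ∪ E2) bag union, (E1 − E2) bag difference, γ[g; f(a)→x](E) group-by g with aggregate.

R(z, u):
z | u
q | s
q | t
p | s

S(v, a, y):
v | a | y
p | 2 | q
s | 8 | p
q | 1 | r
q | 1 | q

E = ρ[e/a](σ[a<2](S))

Stepwise |·|:
  S → 4
  σ[a<2](S) → 2
  ρ[e/a](σ[a<2](S)) → 2

|E| = 2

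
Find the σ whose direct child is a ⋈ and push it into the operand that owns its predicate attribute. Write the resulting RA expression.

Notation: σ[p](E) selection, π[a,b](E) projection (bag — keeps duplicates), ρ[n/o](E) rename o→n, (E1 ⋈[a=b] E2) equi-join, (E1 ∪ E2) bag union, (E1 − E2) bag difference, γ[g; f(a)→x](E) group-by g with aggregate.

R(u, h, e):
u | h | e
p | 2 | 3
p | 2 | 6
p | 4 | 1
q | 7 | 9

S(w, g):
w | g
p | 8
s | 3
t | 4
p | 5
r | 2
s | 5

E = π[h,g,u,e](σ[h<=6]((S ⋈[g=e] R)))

σ filters on h, owned by the right side.
E' = π[h,g,u,e]((S ⋈[g=e] σ[h<=6](R)))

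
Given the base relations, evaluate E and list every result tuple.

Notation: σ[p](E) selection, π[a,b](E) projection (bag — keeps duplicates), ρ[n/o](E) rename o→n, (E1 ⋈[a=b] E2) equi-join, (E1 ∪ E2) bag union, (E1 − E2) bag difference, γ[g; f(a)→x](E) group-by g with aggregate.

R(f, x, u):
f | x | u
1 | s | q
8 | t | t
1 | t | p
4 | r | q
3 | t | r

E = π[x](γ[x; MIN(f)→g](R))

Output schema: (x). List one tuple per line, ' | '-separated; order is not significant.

Subexpression sizes:
  R → 5
  γ[x; MIN(f)→g](R) → 3
  π[x](γ[x; MIN(f)→g](R)) → 3

== RESULT ==
x
r
s
t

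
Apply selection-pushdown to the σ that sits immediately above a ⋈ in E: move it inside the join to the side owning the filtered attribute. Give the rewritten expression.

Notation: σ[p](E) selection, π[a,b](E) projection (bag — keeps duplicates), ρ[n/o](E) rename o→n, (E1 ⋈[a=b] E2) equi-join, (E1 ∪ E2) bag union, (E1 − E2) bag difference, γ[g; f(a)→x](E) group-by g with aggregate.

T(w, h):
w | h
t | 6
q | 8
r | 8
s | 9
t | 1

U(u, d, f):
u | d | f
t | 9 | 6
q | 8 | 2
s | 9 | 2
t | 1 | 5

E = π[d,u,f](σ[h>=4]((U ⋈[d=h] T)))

σ filters on h, owned by the right side.
E' = π[d,u,f]((U ⋈[d=h] σ[h>=4](T)))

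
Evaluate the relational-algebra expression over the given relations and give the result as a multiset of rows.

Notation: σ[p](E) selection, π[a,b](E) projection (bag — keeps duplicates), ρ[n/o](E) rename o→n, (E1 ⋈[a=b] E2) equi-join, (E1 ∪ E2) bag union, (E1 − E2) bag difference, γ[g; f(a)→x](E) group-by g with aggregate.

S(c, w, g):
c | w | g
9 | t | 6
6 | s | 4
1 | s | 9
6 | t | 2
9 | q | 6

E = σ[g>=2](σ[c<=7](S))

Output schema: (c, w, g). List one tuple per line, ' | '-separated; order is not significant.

Row counts bottom-up:
  S → 5
  σ[c<=7](S) → 3
  σ[g>=2](σ[c<=7](S)) → 3

== RESULT ==
c | w | g
1 | s | 9
6 | s | 4
6 | t | 2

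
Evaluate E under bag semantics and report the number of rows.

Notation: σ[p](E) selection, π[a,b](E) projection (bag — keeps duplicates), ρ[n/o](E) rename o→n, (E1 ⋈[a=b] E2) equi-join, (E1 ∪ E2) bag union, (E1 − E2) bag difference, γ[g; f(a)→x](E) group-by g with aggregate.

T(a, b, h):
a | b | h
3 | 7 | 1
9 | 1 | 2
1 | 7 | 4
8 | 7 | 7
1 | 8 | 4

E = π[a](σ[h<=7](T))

Per-node cardinality:
  T → 5
  σ[h<=7](T) → 5
  π[a](σ[h<=7](T)) → 5

|E| = 5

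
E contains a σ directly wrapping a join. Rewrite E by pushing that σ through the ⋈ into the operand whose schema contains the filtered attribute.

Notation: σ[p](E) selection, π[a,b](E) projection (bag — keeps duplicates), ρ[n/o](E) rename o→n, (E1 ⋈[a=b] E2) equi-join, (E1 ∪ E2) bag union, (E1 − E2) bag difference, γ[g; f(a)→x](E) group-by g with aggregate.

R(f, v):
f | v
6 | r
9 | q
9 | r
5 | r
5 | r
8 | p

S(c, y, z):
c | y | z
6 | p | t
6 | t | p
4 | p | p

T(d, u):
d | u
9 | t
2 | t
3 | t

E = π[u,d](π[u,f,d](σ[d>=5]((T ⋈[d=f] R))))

σ filters on d, owned by the left side.
E' = π[u,d](π[u,f,d]((σ[d>=5](T) ⋈[d=f] R)))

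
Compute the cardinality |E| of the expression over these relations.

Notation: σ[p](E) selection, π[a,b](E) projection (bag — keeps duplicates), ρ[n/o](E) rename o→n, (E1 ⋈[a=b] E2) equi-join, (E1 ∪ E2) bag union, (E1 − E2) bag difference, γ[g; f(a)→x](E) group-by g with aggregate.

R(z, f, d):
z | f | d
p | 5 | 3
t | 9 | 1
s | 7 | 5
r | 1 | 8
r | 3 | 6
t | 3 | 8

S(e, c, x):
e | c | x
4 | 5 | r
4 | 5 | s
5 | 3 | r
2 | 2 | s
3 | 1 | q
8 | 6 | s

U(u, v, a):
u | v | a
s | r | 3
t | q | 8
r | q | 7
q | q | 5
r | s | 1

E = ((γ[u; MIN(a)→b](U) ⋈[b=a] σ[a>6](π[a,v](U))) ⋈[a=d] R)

Row counts bottom-up:
  U → 5
  γ[u; MIN(a)→b](U) → 4
  U → 5
  π[a,v](U) → 5
  σ[a>6](π[a,v](U)) → 2
  (γ[u; MIN(a)→b](U) ⋈[b=a] σ[a>6](π[a,v](U))) → 1
  R → 6
  ((γ[u; MIN(a)→b](U) ⋈[b=a] σ[a>6](π[a,v](U))) ⋈[a=d] R) → 2

|E| = 2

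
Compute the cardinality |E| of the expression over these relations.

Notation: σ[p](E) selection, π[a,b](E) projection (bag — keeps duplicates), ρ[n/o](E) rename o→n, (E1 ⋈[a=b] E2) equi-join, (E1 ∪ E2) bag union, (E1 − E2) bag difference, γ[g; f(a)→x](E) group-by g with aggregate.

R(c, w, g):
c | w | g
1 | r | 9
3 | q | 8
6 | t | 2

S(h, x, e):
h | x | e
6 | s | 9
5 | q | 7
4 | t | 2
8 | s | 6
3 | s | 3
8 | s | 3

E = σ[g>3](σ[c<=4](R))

Subexpression sizes:
  R → 3
  σ[c<=4](R) → 2
  σ[g>3](σ[c<=4](R)) → 2

|E| = 2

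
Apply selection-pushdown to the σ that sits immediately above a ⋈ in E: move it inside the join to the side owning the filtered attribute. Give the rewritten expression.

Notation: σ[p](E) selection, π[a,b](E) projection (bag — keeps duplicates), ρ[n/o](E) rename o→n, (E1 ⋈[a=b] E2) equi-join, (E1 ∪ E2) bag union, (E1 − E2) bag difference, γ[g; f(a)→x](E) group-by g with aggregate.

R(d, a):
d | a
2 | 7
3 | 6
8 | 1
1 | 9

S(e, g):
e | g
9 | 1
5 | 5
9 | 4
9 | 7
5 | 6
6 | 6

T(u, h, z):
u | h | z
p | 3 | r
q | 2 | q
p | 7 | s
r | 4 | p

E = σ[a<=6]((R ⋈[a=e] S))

σ filters on a, owned by the left side.
E' = (σ[a<=6](R) ⋈[a=e] S)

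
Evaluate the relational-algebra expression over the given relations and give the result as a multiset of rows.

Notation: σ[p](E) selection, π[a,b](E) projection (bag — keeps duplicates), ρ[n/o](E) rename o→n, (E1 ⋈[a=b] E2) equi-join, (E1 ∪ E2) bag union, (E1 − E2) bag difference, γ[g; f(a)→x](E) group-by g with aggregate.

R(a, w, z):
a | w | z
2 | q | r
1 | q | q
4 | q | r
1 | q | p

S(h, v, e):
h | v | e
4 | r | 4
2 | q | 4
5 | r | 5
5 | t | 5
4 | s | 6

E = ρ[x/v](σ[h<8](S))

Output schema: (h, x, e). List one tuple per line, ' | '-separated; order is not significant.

Row counts bottom-up:
  S → 5
  σ[h<8](S) → 5
  ρ[x/v](σ[h<8](S)) → 5

== RESULT ==
h | x | e
2 | q | 4
4 | r | 4
4 | s | 6
5 | r | 5
5 | t | 5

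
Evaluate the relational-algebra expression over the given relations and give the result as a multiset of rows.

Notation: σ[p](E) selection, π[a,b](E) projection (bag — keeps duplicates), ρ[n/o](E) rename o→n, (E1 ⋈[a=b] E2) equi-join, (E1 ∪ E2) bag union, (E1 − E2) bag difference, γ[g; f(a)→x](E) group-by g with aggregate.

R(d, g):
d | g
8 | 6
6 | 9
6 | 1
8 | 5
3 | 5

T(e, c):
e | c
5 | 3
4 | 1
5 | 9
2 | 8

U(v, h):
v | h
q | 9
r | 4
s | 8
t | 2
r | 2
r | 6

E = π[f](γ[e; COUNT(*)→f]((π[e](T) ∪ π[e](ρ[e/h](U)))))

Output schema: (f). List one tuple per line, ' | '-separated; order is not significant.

Subexpression sizes:
  T → 4
  π[e](T) → 4
  U → 6
  ρ[e/h](U) → 6
  π[e](ρ[e/h](U)) → 6
  (π[e](T) ∪ π[e](ρ[e/h](U))) → 10
  γ[e; COUNT(*)→f]((π[e](T) ∪ π[e](ρ[e/h](U)))) → 6
  π[f](γ[e; COUNT(*)→f]((π[e](T) ∪ π[e](ρ[e/h](U))))) → 6

== RESULT ==
f
1
1
1
2
2
3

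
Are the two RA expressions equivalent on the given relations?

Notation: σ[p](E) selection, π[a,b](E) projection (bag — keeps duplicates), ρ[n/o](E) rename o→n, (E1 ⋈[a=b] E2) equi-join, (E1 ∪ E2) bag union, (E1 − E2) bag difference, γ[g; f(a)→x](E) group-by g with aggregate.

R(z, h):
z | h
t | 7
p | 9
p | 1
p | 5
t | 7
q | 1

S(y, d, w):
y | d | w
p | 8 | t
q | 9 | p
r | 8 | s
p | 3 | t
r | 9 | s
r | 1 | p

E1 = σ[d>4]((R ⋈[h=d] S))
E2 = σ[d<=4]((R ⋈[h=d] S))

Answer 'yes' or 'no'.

E1 stepwise |·|:
  R → 6
  S → 6
  (R ⋈[h=d] S) → 4
  σ[d>4]((R ⋈[h=d] S)) → 2
E2 stepwise |·|:
  R → 6
  S → 6
  (R ⋈[h=d] S) → 4
  σ[d<=4]((R ⋈[h=d] S)) → 2

E1 result:
z | h | y | d | w
p | 9 | q | 9 | p
p | 9 | r | 9 | s
E2 result:
z | h | y | d | w
p | 1 | r | 1 | p
q | 1 | r | 1 | p
Witness: ('q', 1, 'r', 1, 'p') appears 0× in E1 but 1× in E2.

no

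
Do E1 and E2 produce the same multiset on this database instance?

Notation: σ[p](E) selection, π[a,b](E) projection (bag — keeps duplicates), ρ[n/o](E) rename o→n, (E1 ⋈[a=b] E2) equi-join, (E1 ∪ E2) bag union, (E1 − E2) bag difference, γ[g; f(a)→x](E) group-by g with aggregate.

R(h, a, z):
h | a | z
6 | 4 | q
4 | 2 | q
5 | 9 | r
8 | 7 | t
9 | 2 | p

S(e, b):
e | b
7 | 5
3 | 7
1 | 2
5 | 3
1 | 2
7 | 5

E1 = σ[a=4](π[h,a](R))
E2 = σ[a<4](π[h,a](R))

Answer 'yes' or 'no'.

E1 stepwise |·|:
  R → 5
  π[h,a](R) → 5
  σ[a=4](π[h,a](R)) → 1
E2 stepwise |·|:
  R → 5
  π[h,a](R) → 5
  σ[a<4](π[h,a](R)) → 2

E1 result:
h | a
6 | 4
E2 result:
h | a
4 | 2
9 | 2
Witness: (9, 2) appears 0× in E1 but 1× in E2.

no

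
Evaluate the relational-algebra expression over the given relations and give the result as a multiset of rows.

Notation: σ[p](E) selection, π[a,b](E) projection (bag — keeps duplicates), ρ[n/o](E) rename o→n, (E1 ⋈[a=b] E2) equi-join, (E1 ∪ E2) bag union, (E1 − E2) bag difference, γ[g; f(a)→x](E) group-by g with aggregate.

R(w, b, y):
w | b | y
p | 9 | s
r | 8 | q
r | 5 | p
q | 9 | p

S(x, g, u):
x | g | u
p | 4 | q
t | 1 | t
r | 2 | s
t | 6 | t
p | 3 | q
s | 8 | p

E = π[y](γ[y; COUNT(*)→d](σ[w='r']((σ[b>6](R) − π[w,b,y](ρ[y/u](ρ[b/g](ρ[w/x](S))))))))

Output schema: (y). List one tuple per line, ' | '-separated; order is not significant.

Subexpression sizes:
  R → 4
  σ[b>6](R) → 3
  S → 6
  ρ[w/x](S) → 6
  ρ[b/g](ρ[w/x](S)) → 6
  ρ[y/u](ρ[b/g](ρ[w/x](S))) → 6
  π[w,b,y](ρ[y/u](ρ[b/g](ρ[w/x](S)))) → 6
  (σ[b>6](R) − π[w,b,y](ρ[y/u](ρ[b/g](ρ[w/x](S))))) → 3
  σ[w='r']((σ[b>6](R) − π[w,b,y](ρ[y/u](ρ[b/g](ρ[w/x](S)))))) → 1
  γ[y; COUNT(*)→d](σ[w='r']((σ[b>6](R) − π[w,b,y](ρ[y/u](ρ[b/g](ρ[w/x](S))))))) → 1
  π[y](γ[y; COUNT(*)→d](σ[w='r']((σ[b>6](R) − π[w,b,y](ρ[y/u](ρ[b/g](ρ[w/x](S)))))))) → 1

== RESULT ==
y
q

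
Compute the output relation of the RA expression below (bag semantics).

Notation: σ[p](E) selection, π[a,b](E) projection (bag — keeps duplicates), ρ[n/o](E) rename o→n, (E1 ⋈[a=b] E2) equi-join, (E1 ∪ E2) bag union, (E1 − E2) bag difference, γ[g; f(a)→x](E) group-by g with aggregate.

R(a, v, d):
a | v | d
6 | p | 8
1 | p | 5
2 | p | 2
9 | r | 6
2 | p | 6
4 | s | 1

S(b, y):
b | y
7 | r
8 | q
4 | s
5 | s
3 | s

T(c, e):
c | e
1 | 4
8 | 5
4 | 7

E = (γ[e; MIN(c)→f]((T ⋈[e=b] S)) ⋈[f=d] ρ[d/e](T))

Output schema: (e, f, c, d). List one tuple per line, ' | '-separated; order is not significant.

Stepwise |·|:
  T → 3
  S → 5
  (T ⋈[e=b] S) → 3
  γ[e; MIN(c)→f]((T ⋈[e=b] S)) → 3
  T → 3
  ρ[d/e](T) → 3
  (γ[e; MIN(c)→f]((T ⋈[e=b] S)) ⋈[f=d] ρ[d/e](T)) → 1

== RESULT ==
e | f | c | d
7 | 4 | 1 | 4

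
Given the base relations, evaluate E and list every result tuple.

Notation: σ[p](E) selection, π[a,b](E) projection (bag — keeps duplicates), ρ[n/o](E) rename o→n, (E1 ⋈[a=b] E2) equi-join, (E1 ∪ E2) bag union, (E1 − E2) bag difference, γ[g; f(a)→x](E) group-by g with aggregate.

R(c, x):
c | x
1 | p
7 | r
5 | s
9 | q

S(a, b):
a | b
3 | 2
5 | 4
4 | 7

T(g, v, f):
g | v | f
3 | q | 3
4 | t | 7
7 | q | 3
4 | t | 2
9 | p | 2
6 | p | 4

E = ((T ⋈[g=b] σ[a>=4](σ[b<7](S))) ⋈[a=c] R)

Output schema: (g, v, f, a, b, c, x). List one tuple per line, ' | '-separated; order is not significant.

Per-node cardinality:
  T → 6
  S → 3
  σ[b<7](S) → 2
  σ[a>=4](σ[b<7](S)) → 1
  (T ⋈[g=b] σ[a>=4](σ[b<7](S))) → 2
  R → 4
  ((T ⋈[g=b] σ[a>=4](σ[b<7](S))) ⋈[a=c] R) → 2

== RESULT ==
g | v | f | a | b | c | x
4 | t | 2 | 5 | 4 | 5 | s
4 | t | 7 | 5 | 4 | 5 | s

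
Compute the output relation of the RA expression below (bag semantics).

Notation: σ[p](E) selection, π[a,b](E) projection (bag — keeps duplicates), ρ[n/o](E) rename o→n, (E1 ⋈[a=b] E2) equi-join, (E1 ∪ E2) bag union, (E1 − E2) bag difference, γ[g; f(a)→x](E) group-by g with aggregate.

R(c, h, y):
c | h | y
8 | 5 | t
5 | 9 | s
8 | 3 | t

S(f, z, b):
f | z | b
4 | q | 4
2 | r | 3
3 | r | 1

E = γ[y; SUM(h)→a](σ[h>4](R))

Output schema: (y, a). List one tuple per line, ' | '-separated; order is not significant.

Subexpression sizes:
  R → 3
  σ[h>4](R) → 2
  γ[y; SUM(h)→a](σ[h>4](R)) → 2

== RESULT ==
y | a
s | 9
t | 5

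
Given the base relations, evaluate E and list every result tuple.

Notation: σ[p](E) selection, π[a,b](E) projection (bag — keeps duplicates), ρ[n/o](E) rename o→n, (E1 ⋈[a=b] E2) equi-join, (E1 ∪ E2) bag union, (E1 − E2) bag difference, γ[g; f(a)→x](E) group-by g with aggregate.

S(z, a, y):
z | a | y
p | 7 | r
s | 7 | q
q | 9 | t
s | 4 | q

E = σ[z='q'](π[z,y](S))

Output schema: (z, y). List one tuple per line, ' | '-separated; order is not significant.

Per-node cardinality:
  S → 4
  π[z,y](S) → 4
  σ[z='q'](π[z,y](S)) → 1

== RESULT ==
z | y
q | t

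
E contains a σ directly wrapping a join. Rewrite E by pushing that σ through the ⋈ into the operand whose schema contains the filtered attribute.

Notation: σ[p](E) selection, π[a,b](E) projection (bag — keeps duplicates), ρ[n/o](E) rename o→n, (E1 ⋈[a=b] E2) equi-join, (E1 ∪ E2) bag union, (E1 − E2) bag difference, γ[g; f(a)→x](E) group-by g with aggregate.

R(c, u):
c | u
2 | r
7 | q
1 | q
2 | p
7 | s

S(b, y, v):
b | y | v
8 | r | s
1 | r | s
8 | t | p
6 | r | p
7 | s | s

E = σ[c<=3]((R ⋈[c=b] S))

σ filters on c, owned by the left side.
E' = (σ[c<=3](R) ⋈[c=b] S)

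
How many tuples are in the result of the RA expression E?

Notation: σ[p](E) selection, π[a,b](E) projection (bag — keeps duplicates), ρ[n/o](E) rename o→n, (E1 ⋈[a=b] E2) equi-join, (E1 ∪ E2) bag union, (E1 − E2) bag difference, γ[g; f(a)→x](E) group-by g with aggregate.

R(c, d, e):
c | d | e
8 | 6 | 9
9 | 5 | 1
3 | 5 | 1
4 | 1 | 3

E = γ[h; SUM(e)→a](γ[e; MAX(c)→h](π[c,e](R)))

Stepwise |·|:
  R → 4
  π[c,e](R) → 4
  γ[e; MAX(c)→h](π[c,e](R)) → 3
  γ[h; SUM(e)→a](γ[e; MAX(c)→h](π[c,e](R))) → 3

|E| = 3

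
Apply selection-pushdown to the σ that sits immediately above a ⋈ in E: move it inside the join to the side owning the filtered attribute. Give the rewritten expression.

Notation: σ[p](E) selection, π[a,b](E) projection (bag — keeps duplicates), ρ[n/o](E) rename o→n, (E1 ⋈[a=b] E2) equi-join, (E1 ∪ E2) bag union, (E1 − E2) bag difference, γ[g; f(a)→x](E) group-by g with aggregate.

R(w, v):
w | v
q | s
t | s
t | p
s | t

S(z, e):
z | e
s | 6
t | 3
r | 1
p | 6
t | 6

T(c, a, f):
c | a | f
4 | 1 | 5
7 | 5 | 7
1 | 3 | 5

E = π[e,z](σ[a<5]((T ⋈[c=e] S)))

σ filters on a, owned by the left side.
E' = π[e,z]((σ[a<5](T) ⋈[c=e] S))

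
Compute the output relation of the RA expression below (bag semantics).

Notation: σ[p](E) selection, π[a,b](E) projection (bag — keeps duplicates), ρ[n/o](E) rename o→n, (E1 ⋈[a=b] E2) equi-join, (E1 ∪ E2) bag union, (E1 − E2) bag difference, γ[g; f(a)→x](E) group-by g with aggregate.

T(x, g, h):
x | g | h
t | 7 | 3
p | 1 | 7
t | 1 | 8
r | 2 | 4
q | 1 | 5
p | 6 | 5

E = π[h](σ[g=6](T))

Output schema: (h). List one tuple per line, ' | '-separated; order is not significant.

Subexpression sizes:
  T → 6
  σ[g=6](T) → 1
  π[h](σ[g=6](T)) → 1

== RESULT ==
h
5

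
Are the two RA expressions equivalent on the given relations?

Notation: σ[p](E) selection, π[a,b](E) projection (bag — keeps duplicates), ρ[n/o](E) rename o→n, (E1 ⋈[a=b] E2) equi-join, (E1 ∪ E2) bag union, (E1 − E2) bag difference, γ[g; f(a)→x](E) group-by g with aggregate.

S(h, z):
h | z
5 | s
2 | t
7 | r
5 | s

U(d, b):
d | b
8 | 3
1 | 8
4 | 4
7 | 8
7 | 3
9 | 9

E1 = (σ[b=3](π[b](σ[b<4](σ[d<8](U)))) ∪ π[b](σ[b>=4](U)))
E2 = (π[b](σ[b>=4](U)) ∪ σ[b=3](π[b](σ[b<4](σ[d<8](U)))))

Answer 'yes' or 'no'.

E1 per-node cardinality:
  U → 6
  σ[d<8](U) → 4
  σ[b<4](σ[d<8](U)) → 1
  π[b](σ[b<4](σ[d<8](U))) → 1
  σ[b=3](π[b](σ[b<4](σ[d<8](U)))) → 1
  U → 6
  σ[b>=4](U) → 4
  π[b](σ[b>=4](U)) → 4
  (σ[b=3](π[b](σ[b<4](σ[d<8](U)))) ∪ π[b](σ[b>=4](U))) → 5
E2 per-node cardinality:
  U → 6
  σ[b>=4](U) → 4
  π[b](σ[b>=4](U)) → 4
  U → 6
  σ[d<8](U) → 4
  σ[b<4](σ[d<8](U)) → 1
  π[b](σ[b<4](σ[d<8](U))) → 1
  σ[b=3](π[b](σ[b<4](σ[d<8](U)))) → 1
  (π[b](σ[b>=4](U)) ∪ σ[b=3](π[b](σ[b<4](σ[d<8](U))))) → 5

E1 and E2 produce the same multiset:
b
3
4
8
8
9

yes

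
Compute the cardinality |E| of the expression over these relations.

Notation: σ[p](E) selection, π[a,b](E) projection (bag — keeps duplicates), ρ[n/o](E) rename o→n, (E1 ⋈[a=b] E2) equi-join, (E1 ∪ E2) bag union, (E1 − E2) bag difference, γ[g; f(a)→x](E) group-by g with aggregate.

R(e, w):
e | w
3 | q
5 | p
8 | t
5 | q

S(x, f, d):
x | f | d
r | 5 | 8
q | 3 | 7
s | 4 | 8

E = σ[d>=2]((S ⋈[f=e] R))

Per-node cardinality:
  S → 3
  R → 4
  (S ⋈[f=e] R) → 3
  σ[d>=2]((S ⋈[f=e] R)) → 3

|E| = 3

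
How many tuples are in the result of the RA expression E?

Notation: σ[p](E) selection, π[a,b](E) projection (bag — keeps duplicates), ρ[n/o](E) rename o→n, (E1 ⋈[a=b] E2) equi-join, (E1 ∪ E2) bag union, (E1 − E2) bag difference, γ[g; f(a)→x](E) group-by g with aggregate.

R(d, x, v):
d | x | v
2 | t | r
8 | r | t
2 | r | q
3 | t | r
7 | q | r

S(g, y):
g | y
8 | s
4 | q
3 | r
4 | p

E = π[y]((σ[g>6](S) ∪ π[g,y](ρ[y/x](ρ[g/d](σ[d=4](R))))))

Row counts bottom-up:
  S → 4
  σ[g>6](S) → 1
  R → 5
  σ[d=4](R) → 0
  ρ[g/d](σ[d=4](R)) → 0
  ρ[y/x](ρ[g/d](σ[d=4](R))) → 0
  π[g,y](ρ[y/x](ρ[g/d](σ[d=4](R)))) → 0
  (σ[g>6](S) ∪ π[g,y](ρ[y/x](ρ[g/d](σ[d=4](R))))) → 1
  π[y]((σ[g>6](S) ∪ π[g,y](ρ[y/x](ρ[g/d](σ[d=4](R)))))) → 1

|E| = 1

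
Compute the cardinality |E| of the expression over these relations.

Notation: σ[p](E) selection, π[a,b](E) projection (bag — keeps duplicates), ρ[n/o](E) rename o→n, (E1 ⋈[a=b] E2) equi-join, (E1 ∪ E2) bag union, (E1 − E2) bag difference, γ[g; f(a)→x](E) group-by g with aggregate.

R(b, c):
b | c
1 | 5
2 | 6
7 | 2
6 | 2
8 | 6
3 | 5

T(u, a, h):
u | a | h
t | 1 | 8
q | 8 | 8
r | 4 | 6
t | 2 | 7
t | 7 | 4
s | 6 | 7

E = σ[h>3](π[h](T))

Stepwise |·|:
  T → 6
  π[h](T) → 6
  σ[h>3](π[h](T)) → 6

|E| = 6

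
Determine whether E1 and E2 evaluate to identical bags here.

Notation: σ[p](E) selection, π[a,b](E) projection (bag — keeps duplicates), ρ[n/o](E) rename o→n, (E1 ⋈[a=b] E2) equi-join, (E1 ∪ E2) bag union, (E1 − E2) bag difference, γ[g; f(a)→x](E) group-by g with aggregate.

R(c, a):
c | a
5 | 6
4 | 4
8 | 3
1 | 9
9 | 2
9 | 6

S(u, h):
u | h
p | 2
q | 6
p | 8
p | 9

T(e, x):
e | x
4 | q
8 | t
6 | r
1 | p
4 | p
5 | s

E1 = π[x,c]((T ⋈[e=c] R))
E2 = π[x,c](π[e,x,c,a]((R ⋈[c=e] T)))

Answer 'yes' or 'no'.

E1 stepwise |·|:
  T → 6
  R → 6
  (T ⋈[e=c] R) → 5
  π[x,c]((T ⋈[e=c] R)) → 5
E2 stepwise |·|:
  R → 6
  T → 6
  (R ⋈[c=e] T) → 5
  π[e,x,c,a]((R ⋈[c=e] T)) → 5
  π[x,c](π[e,x,c,a]((R ⋈[c=e] T))) → 5

E1 and E2 produce the same multiset:
x | c
p | 1
p | 4
q | 4
s | 5
t | 8

yes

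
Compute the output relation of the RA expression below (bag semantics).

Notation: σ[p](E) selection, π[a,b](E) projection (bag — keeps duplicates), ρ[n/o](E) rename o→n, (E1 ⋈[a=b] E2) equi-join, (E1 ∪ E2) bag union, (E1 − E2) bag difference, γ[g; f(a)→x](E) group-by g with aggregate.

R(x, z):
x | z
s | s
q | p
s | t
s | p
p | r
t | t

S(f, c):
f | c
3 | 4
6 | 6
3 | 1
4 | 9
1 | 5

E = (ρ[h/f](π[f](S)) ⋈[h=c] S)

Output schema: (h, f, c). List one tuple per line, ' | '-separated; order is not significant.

Per-node cardinality:
  S → 5
  π[f](S) → 5
  ρ[h/f](π[f](S)) → 5
  S → 5
  (ρ[h/f](π[f](S)) ⋈[h=c] S) → 3

== RESULT ==
h | f | c
1 | 3 | 1
4 | 3 | 4
6 | 6 | 6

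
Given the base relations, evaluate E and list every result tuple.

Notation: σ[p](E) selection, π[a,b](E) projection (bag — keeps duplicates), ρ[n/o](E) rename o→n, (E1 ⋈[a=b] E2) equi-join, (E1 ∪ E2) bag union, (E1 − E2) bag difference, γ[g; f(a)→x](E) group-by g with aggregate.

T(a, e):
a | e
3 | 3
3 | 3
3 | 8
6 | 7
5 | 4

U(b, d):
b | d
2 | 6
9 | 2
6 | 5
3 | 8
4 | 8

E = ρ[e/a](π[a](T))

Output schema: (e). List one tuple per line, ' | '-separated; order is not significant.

Per-node cardinality:
  T → 5
  π[a](T) → 5
  ρ[e/a](π[a](T)) → 5

== RESULT ==
e
3
3
3
5
6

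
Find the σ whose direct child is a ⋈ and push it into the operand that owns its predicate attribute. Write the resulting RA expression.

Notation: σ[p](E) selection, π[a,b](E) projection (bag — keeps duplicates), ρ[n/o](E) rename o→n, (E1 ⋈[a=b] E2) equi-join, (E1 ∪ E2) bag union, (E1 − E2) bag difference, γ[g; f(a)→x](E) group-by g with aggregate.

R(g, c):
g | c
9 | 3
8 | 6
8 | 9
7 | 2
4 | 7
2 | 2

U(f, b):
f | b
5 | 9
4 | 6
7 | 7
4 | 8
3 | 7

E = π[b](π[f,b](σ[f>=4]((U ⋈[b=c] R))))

σ filters on f, owned by the left side.
E' = π[b](π[f,b]((σ[f>=4](U) ⋈[b=c] R)))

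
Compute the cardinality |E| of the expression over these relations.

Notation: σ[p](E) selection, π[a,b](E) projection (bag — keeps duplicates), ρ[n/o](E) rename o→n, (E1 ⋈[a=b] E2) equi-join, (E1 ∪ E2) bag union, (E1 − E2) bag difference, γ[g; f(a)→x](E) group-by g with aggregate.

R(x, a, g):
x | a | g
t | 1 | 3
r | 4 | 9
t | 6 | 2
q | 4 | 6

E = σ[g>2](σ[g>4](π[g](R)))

Stepwise |·|:
  R → 4
  π[g](R) → 4
  σ[g>4](π[g](R)) → 2
  σ[g>2](σ[g>4](π[g](R))) → 2

|E| = 2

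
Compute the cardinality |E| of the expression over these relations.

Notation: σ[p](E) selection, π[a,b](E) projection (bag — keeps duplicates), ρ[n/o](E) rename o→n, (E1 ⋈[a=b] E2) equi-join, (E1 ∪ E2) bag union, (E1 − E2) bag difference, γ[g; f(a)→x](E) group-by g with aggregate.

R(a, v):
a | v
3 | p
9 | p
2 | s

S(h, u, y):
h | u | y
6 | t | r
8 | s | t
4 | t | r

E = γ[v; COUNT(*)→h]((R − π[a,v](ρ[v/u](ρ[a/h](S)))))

Stepwise |·|:
  R → 3
  S → 3
  ρ[a/h](S) → 3
  ρ[v/u](ρ[a/h](S)) → 3
  π[a,v](ρ[v/u](ρ[a/h](S))) → 3
  (R − π[a,v](ρ[v/u](ρ[a/h](S)))) → 3
  γ[v; COUNT(*)→h]((R − π[a,v](ρ[v/u](ρ[a/h](S))))) → 2

|E| = 2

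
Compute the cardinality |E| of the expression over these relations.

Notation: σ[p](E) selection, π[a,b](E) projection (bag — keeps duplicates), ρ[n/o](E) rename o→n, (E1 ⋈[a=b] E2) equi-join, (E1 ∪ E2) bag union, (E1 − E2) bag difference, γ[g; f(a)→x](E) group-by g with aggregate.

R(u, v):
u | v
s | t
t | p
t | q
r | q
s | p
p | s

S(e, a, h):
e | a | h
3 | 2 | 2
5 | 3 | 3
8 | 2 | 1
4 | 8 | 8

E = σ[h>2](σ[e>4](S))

Subexpression sizes:
  S → 4
  σ[e>4](S) → 2
  σ[h>2](σ[e>4](S)) → 1

|E| = 1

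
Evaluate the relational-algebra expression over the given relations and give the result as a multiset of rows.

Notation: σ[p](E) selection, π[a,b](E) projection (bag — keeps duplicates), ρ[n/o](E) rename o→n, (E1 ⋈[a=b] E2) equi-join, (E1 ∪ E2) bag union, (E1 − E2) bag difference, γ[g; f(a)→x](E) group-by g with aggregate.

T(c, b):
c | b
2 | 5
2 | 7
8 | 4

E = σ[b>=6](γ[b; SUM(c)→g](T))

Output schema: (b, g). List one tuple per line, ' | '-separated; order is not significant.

Stepwise |·|:
  T → 3
  γ[b; SUM(c)→g](T) → 3
  σ[b>=6](γ[b; SUM(c)→g](T)) → 1

== RESULT ==
b | g
7 | 2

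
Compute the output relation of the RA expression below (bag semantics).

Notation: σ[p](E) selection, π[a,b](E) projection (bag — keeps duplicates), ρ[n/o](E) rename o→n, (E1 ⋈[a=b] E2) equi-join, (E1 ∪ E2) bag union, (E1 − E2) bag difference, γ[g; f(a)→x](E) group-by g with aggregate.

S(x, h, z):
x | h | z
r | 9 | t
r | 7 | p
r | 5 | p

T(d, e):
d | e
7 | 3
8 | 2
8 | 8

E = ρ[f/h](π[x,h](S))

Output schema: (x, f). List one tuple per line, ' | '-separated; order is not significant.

Per-node cardinality:
  S → 3
  π[x,h](S) → 3
  ρ[f/h](π[x,h](S)) → 3

== RESULT ==
x | f
r | 5
r | 7
r | 9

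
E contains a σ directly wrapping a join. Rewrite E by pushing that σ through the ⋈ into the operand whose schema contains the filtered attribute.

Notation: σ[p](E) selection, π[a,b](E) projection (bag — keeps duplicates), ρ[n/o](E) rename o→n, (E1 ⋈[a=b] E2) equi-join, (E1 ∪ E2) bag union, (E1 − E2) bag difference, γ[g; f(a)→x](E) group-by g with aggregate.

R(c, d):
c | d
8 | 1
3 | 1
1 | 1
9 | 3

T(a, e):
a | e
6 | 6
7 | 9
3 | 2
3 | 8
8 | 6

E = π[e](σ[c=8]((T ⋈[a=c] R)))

σ filters on c, owned by the right side.
E' = π[e]((T ⋈[a=c] σ[c=8](R)))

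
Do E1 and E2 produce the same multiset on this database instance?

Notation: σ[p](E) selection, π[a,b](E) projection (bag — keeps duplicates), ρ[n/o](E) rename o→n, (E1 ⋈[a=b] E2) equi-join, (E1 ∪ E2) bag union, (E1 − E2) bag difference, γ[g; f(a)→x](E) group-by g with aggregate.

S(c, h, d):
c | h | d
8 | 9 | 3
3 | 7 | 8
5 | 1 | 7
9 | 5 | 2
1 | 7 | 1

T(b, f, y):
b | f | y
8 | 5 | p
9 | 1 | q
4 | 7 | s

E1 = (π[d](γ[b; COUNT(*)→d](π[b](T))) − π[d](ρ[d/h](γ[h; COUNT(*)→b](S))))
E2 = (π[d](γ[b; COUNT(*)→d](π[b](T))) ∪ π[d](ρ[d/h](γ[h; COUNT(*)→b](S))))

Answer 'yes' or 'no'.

E1 per-node cardinality:
  T → 3
  π[b](T) → 3
  γ[b; COUNT(*)→d](π[b](T)) → 3
  π[d](γ[b; COUNT(*)→d](π[b](T))) → 3
  S → 5
  γ[h; COUNT(*)→b](S) → 4
  ρ[d/h](γ[h; COUNT(*)→b](S)) → 4
  π[d](ρ[d/h](γ[h; COUNT(*)→b](S))) → 4
  (π[d](γ[b; COUNT(*)→d](π[b](T))) − π[d](ρ[d/h](γ[h; COUNT(*)→b](S)))) → 2
E2 per-node cardinality:
  T → 3
  π[b](T) → 3
  γ[b; COUNT(*)→d](π[b](T)) → 3
  π[d](γ[b; COUNT(*)→d](π[b](T))) → 3
  S → 5
  γ[h; COUNT(*)→b](S) → 4
  ρ[d/h](γ[h; COUNT(*)→b](S)) → 4
  π[d](ρ[d/h](γ[h; COUNT(*)→b](S))) → 4
  (π[d](γ[b; COUNT(*)→d](π[b](T))) ∪ π[d](ρ[d/h](γ[h; COUNT(*)→b](S)))) → 7

E1 result:
d
1
1
E2 result:
d
1
1
1
1
5
7
9
Witness: (1,) appears 2× in E1 but 4× in E2.

no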